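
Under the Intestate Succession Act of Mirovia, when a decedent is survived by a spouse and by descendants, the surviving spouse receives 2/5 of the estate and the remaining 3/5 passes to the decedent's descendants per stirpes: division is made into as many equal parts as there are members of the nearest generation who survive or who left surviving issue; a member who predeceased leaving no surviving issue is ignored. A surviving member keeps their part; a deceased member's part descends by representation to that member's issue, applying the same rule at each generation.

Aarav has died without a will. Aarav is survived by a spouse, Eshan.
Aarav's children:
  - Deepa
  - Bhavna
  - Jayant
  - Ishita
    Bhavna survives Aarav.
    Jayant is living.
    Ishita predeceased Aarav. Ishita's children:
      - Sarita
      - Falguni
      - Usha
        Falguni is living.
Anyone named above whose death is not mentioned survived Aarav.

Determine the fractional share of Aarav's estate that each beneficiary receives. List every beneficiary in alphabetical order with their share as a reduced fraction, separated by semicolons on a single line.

Eshan, as surviving spouse, takes 2/5.
The remaining 3/5 passes to Aarav's descendants per stirpes.
The 3/5 is divided into 4 equal shares of 3/20 among Deepa, Bhavna, Jayant, Ishita.
Deepa is living and takes 3/20.
Bhavna is living and takes 3/20.
Jayant is living and takes 3/20.
Ishita predeceased; the 3/20 allotted to Ishita's branch passes to Ishita's issue by representation.
The 3/20 is divided into 3 equal shares of 1/20 among Sarita, Falguni, Usha.
Sarita is living and takes 1/20.
Falguni is living and takes 1/20.
Usha is living and takes 1/20.

Bhavna 3/20; Deepa 3/20; Eshan 2/5; Falguni 1/20; Jayant 3/20; Sarita 1/20; Usha 1/20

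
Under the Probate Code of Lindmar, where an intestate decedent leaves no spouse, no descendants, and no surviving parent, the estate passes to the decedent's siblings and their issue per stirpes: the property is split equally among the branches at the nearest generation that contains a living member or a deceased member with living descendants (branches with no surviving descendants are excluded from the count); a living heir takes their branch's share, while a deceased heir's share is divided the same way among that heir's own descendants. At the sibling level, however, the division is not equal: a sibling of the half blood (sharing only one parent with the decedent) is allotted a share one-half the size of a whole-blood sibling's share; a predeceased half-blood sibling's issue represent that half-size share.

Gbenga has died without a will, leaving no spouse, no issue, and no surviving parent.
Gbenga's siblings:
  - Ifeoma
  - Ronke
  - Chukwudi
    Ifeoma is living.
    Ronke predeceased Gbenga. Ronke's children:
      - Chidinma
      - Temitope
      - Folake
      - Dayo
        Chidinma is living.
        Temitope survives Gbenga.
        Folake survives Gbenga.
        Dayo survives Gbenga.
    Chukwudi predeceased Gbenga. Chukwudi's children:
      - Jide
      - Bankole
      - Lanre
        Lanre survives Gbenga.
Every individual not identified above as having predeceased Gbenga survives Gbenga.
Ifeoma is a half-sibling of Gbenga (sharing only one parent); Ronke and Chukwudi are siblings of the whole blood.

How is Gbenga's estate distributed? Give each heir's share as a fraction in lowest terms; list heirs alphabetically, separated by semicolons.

No spouse, descendants, or parent survives, so the estate passes to Gbenga's siblings per stirpes.
Half-blood siblings count for one-half the weight of whole-blood siblings at the initial division.
Dividing 1 in proportion to weights (total weight 5/2): Ifeoma (weight 1/2) → 1/5; Ronke (weight 1) → 2/5; Chukwudi (weight 1) → 2/5.
Ifeoma is living and takes 1/5.
Ronke predeceased; the 2/5 allotted to Ronke's branch passes to Ronke's issue by representation.
The 2/5 is divided into 4 equal shares of 1/10 among Chidinma, Temitope, Folake, Dayo.
Chidinma is living and takes 1/10.
Temitope is living and takes 1/10.
Folake is living and takes 1/10.
Dayo is living and takes 1/10.
Chukwudi predeceased; the 2/5 allotted to Chukwudi's branch passes to Chukwudi's issue by representation.
The 2/5 is divided into 3 equal shares of 2/15 among Jide, Bankole, Lanre.
Jide is living and takes 2/15.
Bankole is living and takes 2/15.
Lanre is living and takes 2/15.

Bankole 2/15; Chidinma 1/10; Dayo 1/10; Folake 1/10; Ifeoma 1/5; Jide 2/15; Lanre 2/15; Temitope 1/10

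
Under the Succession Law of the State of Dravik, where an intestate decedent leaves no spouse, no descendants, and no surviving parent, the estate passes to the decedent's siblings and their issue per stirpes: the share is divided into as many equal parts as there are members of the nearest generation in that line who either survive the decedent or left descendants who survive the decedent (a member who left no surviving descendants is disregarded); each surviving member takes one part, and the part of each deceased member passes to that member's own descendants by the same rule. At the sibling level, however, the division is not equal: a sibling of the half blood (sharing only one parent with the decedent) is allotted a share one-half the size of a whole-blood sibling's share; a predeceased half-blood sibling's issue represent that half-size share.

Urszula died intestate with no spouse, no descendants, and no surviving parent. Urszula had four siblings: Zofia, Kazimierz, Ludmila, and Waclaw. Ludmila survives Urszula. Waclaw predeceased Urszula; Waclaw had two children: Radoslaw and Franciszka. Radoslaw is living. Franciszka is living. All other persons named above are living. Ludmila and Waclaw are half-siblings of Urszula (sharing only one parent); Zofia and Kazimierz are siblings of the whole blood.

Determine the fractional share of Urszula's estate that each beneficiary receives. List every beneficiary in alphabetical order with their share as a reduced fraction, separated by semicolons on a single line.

No spouse, descendants, or parent survives, so the estate passes to Urszula's siblings per stirpes.
Half-blood siblings count for one-half the weight of whole-blood siblings at the initial division.
Dividing 1 in proportion to weights (total weight 3): Zofia (weight 1) → 1/3; Kazimierz (weight 1) → 1/3; Ludmila (weight 1/2) → 1/6; Waclaw (weight 1/2) → 1/6.
Zofia is living and takes 1/3.
Kazimierz is living and takes 1/3.
Ludmila is living and takes 1/6.
Waclaw predeceased; the 1/6 allotted to Waclaw's branch passes to Waclaw's issue by representation.
The 1/6 is divided into 2 equal shares of 1/12 among Radoslaw, Franciszka.
Radoslaw is living and takes 1/12.
Franciszka is living and takes 1/12.

Franciszka 1/12; Kazimierz 1/3; Ludmila 1/6; Radoslaw 1/12; Zofia 1/3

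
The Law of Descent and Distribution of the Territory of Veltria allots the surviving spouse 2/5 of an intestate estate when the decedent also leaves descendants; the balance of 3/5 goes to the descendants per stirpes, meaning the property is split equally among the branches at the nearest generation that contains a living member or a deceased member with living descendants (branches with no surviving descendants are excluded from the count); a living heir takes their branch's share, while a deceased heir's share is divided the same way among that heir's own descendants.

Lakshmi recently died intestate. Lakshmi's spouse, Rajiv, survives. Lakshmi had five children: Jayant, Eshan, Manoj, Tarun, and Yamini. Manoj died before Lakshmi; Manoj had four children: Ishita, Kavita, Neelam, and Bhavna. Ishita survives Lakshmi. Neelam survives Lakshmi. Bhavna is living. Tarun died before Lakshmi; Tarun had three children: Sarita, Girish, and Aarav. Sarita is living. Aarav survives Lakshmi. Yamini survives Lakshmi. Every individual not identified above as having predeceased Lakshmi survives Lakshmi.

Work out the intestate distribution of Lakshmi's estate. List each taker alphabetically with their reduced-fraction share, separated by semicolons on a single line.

Aarav 1/25; Bhavna 3/100; Eshan 3/25; Girish 1/25; Ishita 3/100; Jayant 3/25; Kavita 3/100; Neelam 3/100; Rajiv 2/5; Sarita 1/25; Yamini 3/25

Rajiv, as surviving spouse, takes 2/5.
The remaining 3/5 passes to Lakshmi's descendants per stirpes.
The 3/5 is divided into 5 equal shares of 3/25 among Jayant, Eshan, Manoj, Tarun, Yamini.
Jayant is living and takes 3/25.
Eshan is living and takes 3/25.
Manoj predeceased; the 3/25 allotted to Manoj's branch passes to Manoj's issue by representation.
The 3/25 is divided into 4 equal shares of 3/100 among Ishita, Kavita, Neelam, Bhavna.
Ishita is living and takes 3/100.
Kavita is living and takes 3/100.
Neelam is living and takes 3/100.
Bhavna is living and takes 3/100.
Tarun predeceased; the 3/25 allotted to Tarun's branch passes to Tarun's issue by representation.
The 3/25 is divided into 3 equal shares of 1/25 among Sarita, Girish, Aarav.
Sarita is living and takes 1/25.
Girish is living and takes 1/25.
Aarav is living and takes 1/25.
Yamini is living and takes 3/25.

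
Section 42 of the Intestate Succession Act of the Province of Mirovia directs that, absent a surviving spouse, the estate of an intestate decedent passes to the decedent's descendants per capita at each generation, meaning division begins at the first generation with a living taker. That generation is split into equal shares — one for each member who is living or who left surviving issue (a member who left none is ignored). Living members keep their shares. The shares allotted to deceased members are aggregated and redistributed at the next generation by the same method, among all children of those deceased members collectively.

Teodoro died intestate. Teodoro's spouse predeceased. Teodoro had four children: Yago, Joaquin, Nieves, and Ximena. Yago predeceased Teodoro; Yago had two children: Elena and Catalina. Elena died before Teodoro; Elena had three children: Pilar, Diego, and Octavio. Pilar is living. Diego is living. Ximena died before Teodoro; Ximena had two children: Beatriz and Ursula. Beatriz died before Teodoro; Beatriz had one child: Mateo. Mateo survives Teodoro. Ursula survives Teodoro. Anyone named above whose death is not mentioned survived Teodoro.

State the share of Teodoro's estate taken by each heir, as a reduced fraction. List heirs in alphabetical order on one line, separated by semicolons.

There is no surviving spouse, so the entire estate passes to Teodoro's descendants per capita at each generation.
At generation 1 (Yago, Joaquin, Nieves, Ximena) there are 4 shares of (1)/4 = 1/4 each.
Living: Joaquin and Nieves — each takes 1/4.
Deceased: Yago and Ximena. Their combined 1/2 is pooled and carried to generation 2.
At generation 2 (Elena, Catalina, Beatriz, Ursula) there are 4 shares of (1/2)/4 = 1/8 each.
Living: Catalina and Ursula — each takes 1/8.
Deceased: Elena and Beatriz. Their combined 1/4 is pooled and carried to generation 3.
At generation 3 (Pilar, Diego, Octavio, Mateo) there are 4 shares of (1/4)/4 = 1/16 each.
Living: Pilar, Diego, Octavio, and Mateo — each takes 1/16.

Catalina 1/8; Diego 1/16; Joaquin 1/4; Mateo 1/16; Nieves 1/4; Octavio 1/16; Pilar 1/16; Ursula 1/8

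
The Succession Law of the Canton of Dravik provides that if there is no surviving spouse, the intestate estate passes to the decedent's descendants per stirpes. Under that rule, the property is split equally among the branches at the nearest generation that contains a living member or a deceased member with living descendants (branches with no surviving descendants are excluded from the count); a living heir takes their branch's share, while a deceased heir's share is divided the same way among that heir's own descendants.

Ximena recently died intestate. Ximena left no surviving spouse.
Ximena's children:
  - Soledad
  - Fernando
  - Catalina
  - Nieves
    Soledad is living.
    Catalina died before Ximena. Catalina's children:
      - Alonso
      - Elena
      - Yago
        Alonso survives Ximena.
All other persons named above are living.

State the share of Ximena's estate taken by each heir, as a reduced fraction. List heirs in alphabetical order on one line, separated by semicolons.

There is no surviving spouse, so the entire estate passes to Ximena's descendants per stirpes.
The estate is divided into 4 equal shares of 1/4 among Soledad, Fernando, Catalina, Nieves.
Soledad is living and takes 1/4.
Fernando is living and takes 1/4.
Catalina predeceased; the 1/4 allotted to Catalina's branch passes to Catalina's issue by representation.
The 1/4 is divided into 3 equal shares of 1/12 among Alonso, Elena, Yago.
Alonso is living and takes 1/12.
Elena is living and takes 1/12.
Yago is living and takes 1/12.
Nieves is living and takes 1/4.

Alonso 1/12; Elena 1/12; Fernando 1/4; Nieves 1/4; Soledad 1/4; Yago 1/12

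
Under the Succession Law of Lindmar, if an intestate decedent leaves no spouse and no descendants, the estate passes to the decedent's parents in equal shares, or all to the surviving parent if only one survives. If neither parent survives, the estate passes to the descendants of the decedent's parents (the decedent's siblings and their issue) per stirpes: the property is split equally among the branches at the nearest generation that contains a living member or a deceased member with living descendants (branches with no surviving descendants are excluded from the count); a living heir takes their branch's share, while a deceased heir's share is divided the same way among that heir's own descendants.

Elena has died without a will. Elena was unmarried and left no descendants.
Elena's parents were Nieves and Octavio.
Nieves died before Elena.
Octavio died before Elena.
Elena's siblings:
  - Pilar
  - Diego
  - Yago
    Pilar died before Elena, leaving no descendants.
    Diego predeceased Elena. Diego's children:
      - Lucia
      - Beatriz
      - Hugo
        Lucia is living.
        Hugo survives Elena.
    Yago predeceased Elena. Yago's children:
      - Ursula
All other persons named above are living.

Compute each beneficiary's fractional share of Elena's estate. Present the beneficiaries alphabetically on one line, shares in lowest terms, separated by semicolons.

Neither parent survives and there are no descendants, so the estate passes to Elena's siblings and their issue per stirpes.
Pilar left no surviving issue, so that branch lapses and is disregarded.
The estate is divided into 2 equal shares of 1/2 among Diego, Yago.
Diego predeceased; the 1/2 allotted to Diego's branch passes to Diego's issue by representation.
The 1/2 is divided into 3 equal shares of 1/6 among Lucia, Beatriz, Hugo.
Lucia is living and takes 1/6.
Beatriz is living and takes 1/6.
Hugo is living and takes 1/6.
Yago predeceased; the 1/2 allotted to Yago's branch passes to Yago's issue by representation.
Ursula is the sole taker at this level and receives the full 1/2.

Beatriz 1/6; Hugo 1/6; Lucia 1/6; Ursula 1/2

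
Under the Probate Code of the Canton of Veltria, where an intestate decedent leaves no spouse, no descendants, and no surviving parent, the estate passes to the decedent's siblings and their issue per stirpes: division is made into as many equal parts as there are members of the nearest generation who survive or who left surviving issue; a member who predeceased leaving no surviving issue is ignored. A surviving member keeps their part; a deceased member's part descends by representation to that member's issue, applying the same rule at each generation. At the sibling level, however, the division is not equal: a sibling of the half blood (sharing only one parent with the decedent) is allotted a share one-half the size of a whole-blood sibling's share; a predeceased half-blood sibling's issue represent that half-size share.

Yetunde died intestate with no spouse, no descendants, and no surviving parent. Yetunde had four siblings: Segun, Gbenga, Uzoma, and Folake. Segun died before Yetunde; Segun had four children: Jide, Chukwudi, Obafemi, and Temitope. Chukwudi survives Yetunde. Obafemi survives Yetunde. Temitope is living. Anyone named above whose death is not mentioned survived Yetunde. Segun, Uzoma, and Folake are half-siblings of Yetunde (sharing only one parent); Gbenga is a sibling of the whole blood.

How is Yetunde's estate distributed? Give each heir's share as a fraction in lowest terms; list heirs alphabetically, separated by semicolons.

Chukwudi 1/20; Folake 1/5; Gbenga 2/5; Jide 1/20; Obafemi 1/20; Temitope 1/20; Uzoma 1/5

No spouse, descendants, or parent survives, so the estate passes to Yetunde's siblings per stirpes.
Half-blood siblings count for one-half the weight of whole-blood siblings at the initial division.
Dividing 1 in proportion to weights (total weight 5/2): Segun (weight 1/2) → 1/5; Gbenga (weight 1) → 2/5; Uzoma (weight 1/2) → 1/5; Folake (weight 1/2) → 1/5.
Segun predeceased; the 1/5 allotted to Segun's branch passes to Segun's issue by representation.
The 1/5 is divided into 4 equal shares of 1/20 among Jide, Chukwudi, Obafemi, Temitope.
Jide is living and takes 1/20.
Chukwudi is living and takes 1/20.
Obafemi is living and takes 1/20.
Temitope is living and takes 1/20.
Gbenga is living and takes 2/5.
Uzoma is living and takes 1/5.
Folake is living and takes 1/5.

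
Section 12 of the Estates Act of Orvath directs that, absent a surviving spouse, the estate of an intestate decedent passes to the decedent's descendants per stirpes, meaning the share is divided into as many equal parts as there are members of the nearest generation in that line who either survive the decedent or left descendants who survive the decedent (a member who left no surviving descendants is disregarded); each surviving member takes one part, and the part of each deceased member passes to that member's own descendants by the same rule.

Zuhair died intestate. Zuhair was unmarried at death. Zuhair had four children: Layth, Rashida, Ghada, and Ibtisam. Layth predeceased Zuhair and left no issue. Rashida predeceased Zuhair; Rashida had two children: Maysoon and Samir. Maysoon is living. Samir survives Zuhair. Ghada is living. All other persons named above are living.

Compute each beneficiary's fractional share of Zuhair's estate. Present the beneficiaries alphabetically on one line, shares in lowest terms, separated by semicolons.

There is no surviving spouse, so the entire estate passes to Zuhair's descendants per stirpes.
Layth left no surviving issue, so that branch lapses and is disregarded.
The estate is divided into 3 equal shares of 1/3 among Rashida, Ghada, Ibtisam.
Rashida predeceased; the 1/3 allotted to Rashida's branch passes to Rashida's issue by representation.
The 1/3 is divided into 2 equal shares of 1/6 among Maysoon, Samir.
Maysoon is living and takes 1/6.
Samir is living and takes 1/6.
Ghada is living and takes 1/3.
Ibtisam is living and takes 1/3.

Ghada 1/3; Ibtisam 1/3; Maysoon 1/6; Samir 1/6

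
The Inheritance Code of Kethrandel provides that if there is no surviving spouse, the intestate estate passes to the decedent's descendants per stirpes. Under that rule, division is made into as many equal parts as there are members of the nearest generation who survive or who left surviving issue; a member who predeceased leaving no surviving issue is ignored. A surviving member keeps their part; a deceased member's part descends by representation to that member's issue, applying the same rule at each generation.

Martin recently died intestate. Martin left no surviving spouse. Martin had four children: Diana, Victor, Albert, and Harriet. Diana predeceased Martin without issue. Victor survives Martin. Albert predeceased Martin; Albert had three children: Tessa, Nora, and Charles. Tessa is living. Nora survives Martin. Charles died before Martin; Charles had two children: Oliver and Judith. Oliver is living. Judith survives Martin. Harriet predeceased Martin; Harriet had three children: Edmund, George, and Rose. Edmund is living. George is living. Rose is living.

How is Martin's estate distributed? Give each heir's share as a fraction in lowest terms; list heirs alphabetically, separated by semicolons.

Edmund 1/9; George 1/9; Judith 1/18; Nora 1/9; Oliver 1/18; Rose 1/9; Tessa 1/9; Victor 1/3

There is no surviving spouse, so the entire estate passes to Martin's descendants per stirpes.
Diana left no surviving issue, so that branch lapses and is disregarded.
The estate is divided into 3 equal shares of 1/3 among Victor, Albert, Harriet.
Victor is living and takes 1/3.
Albert predeceased; the 1/3 allotted to Albert's branch passes to Albert's issue by representation.
The 1/3 is divided into 3 equal shares of 1/9 among Tessa, Nora, Charles.
Tessa is living and takes 1/9.
Nora is living and takes 1/9.
Charles predeceased; the 1/9 allotted to Charles's branch passes to Charles's issue by representation.
The 1/9 is divided into 2 equal shares of 1/18 among Oliver, Judith.
Oliver is living and takes 1/18.
Judith is living and takes 1/18.
Harriet predeceased; the 1/3 allotted to Harriet's branch passes to Harriet's issue by representation.
The 1/3 is divided into 3 equal shares of 1/9 among Edmund, George, Rose.
Edmund is living and takes 1/9.
George is living and takes 1/9.
Rose is living and takes 1/9.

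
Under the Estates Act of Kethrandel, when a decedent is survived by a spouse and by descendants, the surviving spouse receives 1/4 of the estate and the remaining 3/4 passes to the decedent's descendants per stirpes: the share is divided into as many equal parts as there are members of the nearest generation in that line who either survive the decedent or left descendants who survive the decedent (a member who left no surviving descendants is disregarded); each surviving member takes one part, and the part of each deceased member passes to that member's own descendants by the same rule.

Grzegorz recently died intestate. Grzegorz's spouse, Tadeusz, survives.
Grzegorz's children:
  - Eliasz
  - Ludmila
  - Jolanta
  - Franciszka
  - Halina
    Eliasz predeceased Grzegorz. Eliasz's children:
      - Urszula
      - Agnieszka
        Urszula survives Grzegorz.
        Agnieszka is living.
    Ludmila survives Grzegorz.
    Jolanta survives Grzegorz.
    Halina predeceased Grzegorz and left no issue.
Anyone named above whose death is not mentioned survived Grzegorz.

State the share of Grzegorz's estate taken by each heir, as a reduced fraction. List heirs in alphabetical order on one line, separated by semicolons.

Tadeusz, as surviving spouse, takes 1/4.
The remaining 3/4 passes to Grzegorz's descendants per stirpes.
Halina left no surviving issue, so that branch lapses and is disregarded.
The 3/4 is divided into 4 equal shares of 3/16 among Eliasz, Ludmila, Jolanta, Franciszka.
Eliasz predeceased; the 3/16 allotted to Eliasz's branch passes to Eliasz's issue by representation.
The 3/16 is divided into 2 equal shares of 3/32 among Urszula, Agnieszka.
Urszula is living and takes 3/32.
Agnieszka is living and takes 3/32.
Ludmila is living and takes 3/16.
Jolanta is living and takes 3/16.
Franciszka is living and takes 3/16.

Agnieszka 3/32; Franciszka 3/16; Jolanta 3/16; Ludmila 3/16; Tadeusz 1/4; Urszula 3/32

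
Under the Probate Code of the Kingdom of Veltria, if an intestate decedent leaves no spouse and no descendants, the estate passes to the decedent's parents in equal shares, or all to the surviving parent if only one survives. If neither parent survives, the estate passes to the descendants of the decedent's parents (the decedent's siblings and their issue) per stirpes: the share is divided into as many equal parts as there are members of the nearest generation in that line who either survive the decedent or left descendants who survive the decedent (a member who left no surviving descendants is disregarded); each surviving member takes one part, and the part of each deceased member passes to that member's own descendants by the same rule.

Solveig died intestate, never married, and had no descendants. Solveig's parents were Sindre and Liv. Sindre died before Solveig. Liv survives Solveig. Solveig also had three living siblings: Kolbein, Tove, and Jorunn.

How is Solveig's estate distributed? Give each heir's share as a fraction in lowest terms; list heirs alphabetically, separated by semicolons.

Only one parent, Liv, survives, so Liv takes the entire estate. The siblings take nothing because a surviving parent has priority.

Liv 1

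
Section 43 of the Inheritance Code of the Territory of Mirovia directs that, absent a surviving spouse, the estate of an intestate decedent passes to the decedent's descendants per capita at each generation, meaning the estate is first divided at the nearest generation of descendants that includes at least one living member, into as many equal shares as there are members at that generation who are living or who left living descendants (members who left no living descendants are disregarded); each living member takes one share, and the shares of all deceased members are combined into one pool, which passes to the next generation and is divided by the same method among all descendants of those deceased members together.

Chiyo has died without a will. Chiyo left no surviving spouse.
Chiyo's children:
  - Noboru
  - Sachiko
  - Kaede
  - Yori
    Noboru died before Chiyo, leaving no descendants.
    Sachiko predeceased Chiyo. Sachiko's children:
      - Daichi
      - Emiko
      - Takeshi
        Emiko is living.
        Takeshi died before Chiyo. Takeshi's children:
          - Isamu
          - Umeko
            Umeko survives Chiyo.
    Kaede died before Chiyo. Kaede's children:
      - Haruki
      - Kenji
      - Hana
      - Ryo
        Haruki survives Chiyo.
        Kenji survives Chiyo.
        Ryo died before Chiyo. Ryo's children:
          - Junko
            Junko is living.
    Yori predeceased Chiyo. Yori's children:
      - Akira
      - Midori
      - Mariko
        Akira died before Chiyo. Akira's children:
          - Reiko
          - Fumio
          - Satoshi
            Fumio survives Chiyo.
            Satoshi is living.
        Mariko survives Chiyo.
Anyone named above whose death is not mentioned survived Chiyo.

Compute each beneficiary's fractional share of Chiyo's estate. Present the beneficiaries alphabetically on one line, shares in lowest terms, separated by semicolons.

Daichi 1/10; Emiko 1/10; Fumio 1/20; Hana 1/10; Haruki 1/10; Isamu 1/20; Junko 1/20; Kenji 1/10; Mariko 1/10; Midori 1/10; Reiko 1/20; Satoshi 1/20; Umeko 1/20

There is no surviving spouse, so the entire estate passes to Chiyo's descendants per capita at each generation.
No one at generation 1 (Sachiko, Kaede, Yori) is living; moving to the next generation.
At generation 2 (Daichi, Emiko, Takeshi, Haruki, Kenji, Hana, Ryo, Akira, Midori, Mariko) there are 10 shares of (1)/10 = 1/10 each.
Living: Daichi, Emiko, Haruki, Kenji, Hana, Midori, and Mariko — each takes 1/10.
Deceased: Takeshi, Ryo, and Akira. Their combined 3/10 is pooled and carried to generation 3.
At generation 3 (Isamu, Umeko, Junko, Reiko, Fumio, Satoshi) there are 6 shares of (3/10)/6 = 1/20 each.
Living: Isamu, Umeko, Junko, Reiko, Fumio, and Satoshi — each takes 1/20.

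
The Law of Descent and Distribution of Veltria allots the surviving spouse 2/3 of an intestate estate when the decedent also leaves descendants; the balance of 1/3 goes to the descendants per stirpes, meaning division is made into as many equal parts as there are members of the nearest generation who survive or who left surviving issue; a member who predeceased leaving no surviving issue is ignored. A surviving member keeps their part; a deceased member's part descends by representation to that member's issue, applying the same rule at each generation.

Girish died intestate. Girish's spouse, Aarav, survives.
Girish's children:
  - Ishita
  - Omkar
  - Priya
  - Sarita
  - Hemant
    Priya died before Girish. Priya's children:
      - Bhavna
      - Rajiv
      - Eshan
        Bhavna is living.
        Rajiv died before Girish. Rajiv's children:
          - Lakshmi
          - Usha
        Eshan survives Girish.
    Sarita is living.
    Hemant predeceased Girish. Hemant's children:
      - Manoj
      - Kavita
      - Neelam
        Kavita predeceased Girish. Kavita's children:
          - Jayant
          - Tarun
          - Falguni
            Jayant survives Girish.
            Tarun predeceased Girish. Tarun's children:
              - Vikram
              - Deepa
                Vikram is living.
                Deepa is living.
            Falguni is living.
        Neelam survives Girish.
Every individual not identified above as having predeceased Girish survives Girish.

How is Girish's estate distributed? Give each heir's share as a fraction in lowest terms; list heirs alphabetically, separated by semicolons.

Aarav, as surviving spouse, takes 2/3.
The remaining 1/3 passes to Girish's descendants per stirpes.
The 1/3 is divided into 5 equal shares of 1/15 among Ishita, Omkar, Priya, Sarita, Hemant.
Ishita is living and takes 1/15.
Omkar is living and takes 1/15.
Priya predeceased; the 1/15 allotted to Priya's branch passes to Priya's issue by representation.
The 1/15 is divided into 3 equal shares of 1/45 among Bhavna, Rajiv, Eshan.
Bhavna is living and takes 1/45.
Rajiv predeceased; the 1/45 allotted to Rajiv's branch passes to Rajiv's issue by representation.
The 1/45 is divided into 2 equal shares of 1/90 among Lakshmi, Usha.
Lakshmi is living and takes 1/90.
Usha is living and takes 1/90.
Eshan is living and takes 1/45.
Sarita is living and takes 1/15.
Hemant predeceased; the 1/15 allotted to Hemant's branch passes to Hemant's issue by representation.
The 1/15 is divided into 3 equal shares of 1/45 among Manoj, Kavita, Neelam.
Manoj is living and takes 1/45.
Kavita predeceased; the 1/45 allotted to Kavita's branch passes to Kavita's issue by representation.
The 1/45 is divided into 3 equal shares of 1/135 among Jayant, Tarun, Falguni.
Jayant is living and takes 1/135.
Tarun predeceased; the 1/135 allotted to Tarun's branch passes to Tarun's issue by representation.
The 1/135 is divided into 2 equal shares of 1/270 among Vikram, Deepa.
Vikram is living and takes 1/270.
Deepa is living and takes 1/270.
Falguni is living and takes 1/135.
Neelam is living and takes 1/45.

Aarav 2/3; Bhavna 1/45; Deepa 1/270; Eshan 1/45; Falguni 1/135; Ishita 1/15; Jayant 1/135; Lakshmi 1/90; Manoj 1/45; Neelam 1/45; Omkar 1/15; Sarita 1/15; Usha 1/90; Vikram 1/270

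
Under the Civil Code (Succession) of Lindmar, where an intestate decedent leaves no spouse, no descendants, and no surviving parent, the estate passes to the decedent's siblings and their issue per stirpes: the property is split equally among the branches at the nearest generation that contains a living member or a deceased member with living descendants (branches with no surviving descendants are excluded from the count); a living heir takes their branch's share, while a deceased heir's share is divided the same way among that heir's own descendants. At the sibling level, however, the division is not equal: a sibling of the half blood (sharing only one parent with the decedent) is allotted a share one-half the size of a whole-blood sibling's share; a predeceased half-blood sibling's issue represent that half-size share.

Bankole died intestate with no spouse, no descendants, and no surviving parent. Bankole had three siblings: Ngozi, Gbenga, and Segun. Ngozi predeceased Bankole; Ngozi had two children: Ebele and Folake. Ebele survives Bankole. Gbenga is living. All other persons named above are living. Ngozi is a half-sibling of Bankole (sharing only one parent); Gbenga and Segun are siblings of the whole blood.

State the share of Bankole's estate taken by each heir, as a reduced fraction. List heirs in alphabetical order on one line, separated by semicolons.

Ebele 1/10; Folake 1/10; Gbenga 2/5; Segun 2/5

No spouse, descendants, or parent survives, so the estate passes to Bankole's siblings per stirpes.
Half-blood siblings count for one-half the weight of whole-blood siblings at the initial division.
Dividing 1 in proportion to weights (total weight 5/2): Ngozi (weight 1/2) → 1/5; Gbenga (weight 1) → 2/5; Segun (weight 1) → 2/5.
Ngozi predeceased; the 1/5 allotted to Ngozi's branch passes to Ngozi's issue by representation.
The 1/5 is divided into 2 equal shares of 1/10 among Ebele, Folake.
Ebele is living and takes 1/10.
Folake is living and takes 1/10.
Gbenga is living and takes 2/5.
Segun is living and takes 2/5.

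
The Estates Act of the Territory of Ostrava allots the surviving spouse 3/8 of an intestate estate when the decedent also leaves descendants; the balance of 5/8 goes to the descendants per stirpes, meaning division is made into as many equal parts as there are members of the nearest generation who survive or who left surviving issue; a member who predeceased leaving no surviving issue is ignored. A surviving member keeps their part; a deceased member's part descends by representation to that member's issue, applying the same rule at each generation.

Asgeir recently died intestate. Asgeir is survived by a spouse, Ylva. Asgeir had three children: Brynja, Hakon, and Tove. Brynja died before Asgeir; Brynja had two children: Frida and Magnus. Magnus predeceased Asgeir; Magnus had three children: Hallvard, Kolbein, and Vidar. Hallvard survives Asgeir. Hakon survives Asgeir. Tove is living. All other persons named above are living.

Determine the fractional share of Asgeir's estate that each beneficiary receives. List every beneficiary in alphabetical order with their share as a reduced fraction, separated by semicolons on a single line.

Ylva, as surviving spouse, takes 3/8.
The remaining 5/8 passes to Asgeir's descendants per stirpes.
The 5/8 is divided into 3 equal shares of 5/24 among Brynja, Hakon, Tove.
Brynja predeceased; the 5/24 allotted to Brynja's branch passes to Brynja's issue by representation.
The 5/24 is divided into 2 equal shares of 5/48 among Frida, Magnus.
Frida is living and takes 5/48.
Magnus predeceased; the 5/48 allotted to Magnus's branch passes to Magnus's issue by representation.
The 5/48 is divided into 3 equal shares of 5/144 among Hallvard, Kolbein, Vidar.
Hallvard is living and takes 5/144.
Kolbein is living and takes 5/144.
Vidar is living and takes 5/144.
Hakon is living and takes 5/24.
Tove is living and takes 5/24.

Frida 5/48; Hakon 5/24; Hallvard 5/144; Kolbein 5/144; Tove 5/24; Vidar 5/144; Ylva 3/8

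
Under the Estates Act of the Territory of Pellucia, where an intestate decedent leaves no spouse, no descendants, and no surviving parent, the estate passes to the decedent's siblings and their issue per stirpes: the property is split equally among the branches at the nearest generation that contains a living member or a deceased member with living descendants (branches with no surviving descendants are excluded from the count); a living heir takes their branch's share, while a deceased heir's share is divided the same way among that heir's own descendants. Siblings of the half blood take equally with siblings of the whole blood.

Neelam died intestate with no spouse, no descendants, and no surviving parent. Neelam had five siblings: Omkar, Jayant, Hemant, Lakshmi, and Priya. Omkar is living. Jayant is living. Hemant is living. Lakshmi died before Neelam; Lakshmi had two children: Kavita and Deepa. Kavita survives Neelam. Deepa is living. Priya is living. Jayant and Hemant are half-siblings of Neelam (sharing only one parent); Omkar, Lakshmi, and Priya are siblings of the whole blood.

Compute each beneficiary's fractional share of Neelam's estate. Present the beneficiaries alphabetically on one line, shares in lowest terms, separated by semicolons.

No spouse, descendants, or parent survives, so the estate passes to Neelam's siblings per stirpes.
Half-blood and whole-blood siblings take equally under the stated rule.
The estate is divided into 5 equal shares of 1/5 among Omkar, Jayant, Hemant, Lakshmi, Priya.
Omkar is living and takes 1/5.
Jayant is living and takes 1/5.
Hemant is living and takes 1/5.
Lakshmi predeceased; the 1/5 allotted to Lakshmi's branch passes to Lakshmi's issue by representation.
The 1/5 is divided into 2 equal shares of 1/10 among Kavita, Deepa.
Kavita is living and takes 1/10.
Deepa is living and takes 1/10.
Priya is living and takes 1/5.

Deepa 1/10; Hemant 1/5; Jayant 1/5; Kavita 1/10; Omkar 1/5; Priya 1/5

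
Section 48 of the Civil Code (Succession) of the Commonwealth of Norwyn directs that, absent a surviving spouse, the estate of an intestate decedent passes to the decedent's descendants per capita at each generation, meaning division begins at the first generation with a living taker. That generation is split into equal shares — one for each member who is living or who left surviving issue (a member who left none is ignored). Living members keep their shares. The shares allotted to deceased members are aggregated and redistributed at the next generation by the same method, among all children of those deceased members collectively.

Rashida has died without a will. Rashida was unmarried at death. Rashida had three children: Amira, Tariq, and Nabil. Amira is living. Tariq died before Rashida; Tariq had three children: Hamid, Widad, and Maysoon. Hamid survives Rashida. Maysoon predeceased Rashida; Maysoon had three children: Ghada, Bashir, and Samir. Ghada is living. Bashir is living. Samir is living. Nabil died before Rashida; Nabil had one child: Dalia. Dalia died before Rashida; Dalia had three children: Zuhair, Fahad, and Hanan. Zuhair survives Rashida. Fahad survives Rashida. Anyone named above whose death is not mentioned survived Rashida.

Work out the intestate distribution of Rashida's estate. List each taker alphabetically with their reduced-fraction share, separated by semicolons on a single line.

Amira 1/3; Bashir 1/18; Fahad 1/18; Ghada 1/18; Hamid 1/6; Hanan 1/18; Samir 1/18; Widad 1/6; Zuhair 1/18

There is no surviving spouse, so the entire estate passes to Rashida's descendants per capita at each generation.
At generation 1 (Amira, Tariq, Nabil) there are 3 shares of (1)/3 = 1/3 each.
Living: Amira — each takes 1/3.
Deceased: Tariq and Nabil. Their combined 2/3 is pooled and carried to generation 2.
At generation 2 (Hamid, Widad, Maysoon, Dalia) there are 4 shares of (2/3)/4 = 1/6 each.
Living: Hamid and Widad — each takes 1/6.
Deceased: Maysoon and Dalia. Their combined 1/3 is pooled and carried to generation 3.
At generation 3 (Ghada, Bashir, Samir, Zuhair, Fahad, Hanan) there are 6 shares of (1/3)/6 = 1/18 each.
Living: Ghada, Bashir, Samir, Zuhair, Fahad, and Hanan — each takes 1/18.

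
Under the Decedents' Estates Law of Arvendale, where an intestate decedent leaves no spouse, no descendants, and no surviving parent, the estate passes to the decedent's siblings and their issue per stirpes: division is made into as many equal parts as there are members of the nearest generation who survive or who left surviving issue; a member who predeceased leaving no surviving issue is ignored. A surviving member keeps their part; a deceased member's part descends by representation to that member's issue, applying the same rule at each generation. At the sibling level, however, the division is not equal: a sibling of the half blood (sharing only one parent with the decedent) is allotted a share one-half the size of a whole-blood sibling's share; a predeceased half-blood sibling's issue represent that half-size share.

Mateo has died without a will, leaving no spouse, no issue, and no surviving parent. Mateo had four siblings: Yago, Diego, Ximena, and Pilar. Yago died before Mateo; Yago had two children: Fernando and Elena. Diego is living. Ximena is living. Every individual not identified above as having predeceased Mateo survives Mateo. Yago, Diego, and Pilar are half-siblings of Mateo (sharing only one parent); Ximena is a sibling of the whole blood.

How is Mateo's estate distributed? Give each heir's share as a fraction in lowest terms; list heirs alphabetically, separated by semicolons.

Diego 1/5; Elena 1/10; Fernando 1/10; Pilar 1/5; Ximena 2/5

No spouse, descendants, or parent survives, so the estate passes to Mateo's siblings per stirpes.
Half-blood siblings count for one-half the weight of whole-blood siblings at the initial division.
Dividing 1 in proportion to weights (total weight 5/2): Yago (weight 1/2) → 1/5; Diego (weight 1/2) → 1/5; Ximena (weight 1) → 2/5; Pilar (weight 1/2) → 1/5.
Yago predeceased; the 1/5 allotted to Yago's branch passes to Yago's issue by representation.
The 1/5 is divided into 2 equal shares of 1/10 among Fernando, Elena.
Fernando is living and takes 1/10.
Elena is living and takes 1/10.
Diego is living and takes 1/5.
Ximena is living and takes 2/5.
Pilar is living and takes 1/5.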